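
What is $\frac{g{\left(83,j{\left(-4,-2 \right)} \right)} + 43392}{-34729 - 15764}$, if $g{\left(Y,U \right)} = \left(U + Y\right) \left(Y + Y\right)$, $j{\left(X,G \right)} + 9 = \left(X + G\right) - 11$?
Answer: $- \frac{17618}{16831} \approx -1.0468$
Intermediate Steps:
$j{\left(X,G \right)} = -20 + G + X$ ($j{\left(X,G \right)} = -9 - \left(11 - G - X\right) = -9 + \left(-11 + G + X\right) = -20 + G + X$)
$g{\left(Y,U \right)} = 2 Y \left(U + Y\right)$ ($g{\left(Y,U \right)} = \left(U + Y\right) 2 Y = 2 Y \left(U + Y\right)$)
$\frac{g{\left(83,j{\left(-4,-2 \right)} \right)} + 43392}{-34729 - 15764} = \frac{2 \cdot 83 \left(\left(-20 - 2 - 4\right) + 83\right) + 43392}{-34729 - 15764} = \frac{2 \cdot 83 \left(-26 + 83\right) + 43392}{-50493} = \left(2 \cdot 83 \cdot 57 + 43392\right) \left(- \frac{1}{50493}\right) = \left(9462 + 43392\right) \left(- \frac{1}{50493}\right) = 52854 \left(- \frac{1}{50493}\right) = - \frac{17618}{16831}$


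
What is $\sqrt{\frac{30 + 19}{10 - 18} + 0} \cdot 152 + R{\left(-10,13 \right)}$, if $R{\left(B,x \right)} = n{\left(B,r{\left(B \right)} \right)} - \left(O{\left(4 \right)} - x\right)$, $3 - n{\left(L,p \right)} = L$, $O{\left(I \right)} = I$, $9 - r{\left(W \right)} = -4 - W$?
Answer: $22 + 266 i \sqrt{2} \approx 22.0 + 376.18 i$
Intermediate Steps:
$r{\left(W \right)} = 13 + W$ ($r{\left(W \right)} = 9 - \left(-4 - W\right) = 9 + \left(4 + W\right) = 13 + W$)
$n{\left(L,p \right)} = 3 - L$
$R{\left(B,x \right)} = -1 + x - B$ ($R{\left(B,x \right)} = \left(3 - B\right) - \left(4 - x\right) = \left(3 - B\right) + \left(-4 + x\right) = -1 + x - B$)
$\sqrt{\frac{30 + 19}{10 - 18} + 0} \cdot 152 + R{\left(-10,13 \right)} = \sqrt{\frac{30 + 19}{10 - 18} + 0} \cdot 152 - -22 = \sqrt{\frac{49}{-8} + 0} \cdot 152 + \left(-1 + 13 + 10\right) = \sqrt{49 \left(- \frac{1}{8}\right) + 0} \cdot 152 + 22 = \sqrt{- \frac{49}{8} + 0} \cdot 152 + 22 = \sqrt{- \frac{49}{8}} \cdot 152 + 22 = \frac{7 i \sqrt{2}}{4} \cdot 152 + 22 = 266 i \sqrt{2} + 22 = 22 + 266 i \sqrt{2}$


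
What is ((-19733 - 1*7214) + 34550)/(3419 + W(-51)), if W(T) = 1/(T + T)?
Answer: 775506/348737 ≈ 2.2238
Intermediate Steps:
W(T) = 1/(2*T)
((-19733 - 1*7214) + 34550)/(3419 + W(-51)) = ((-19733 - 1*7214) + 34550)/(3419 + (½)/(-51)) = ((-19733 - 7214) + 34550)/(3419 + (½)*(-1/51)) = (-26947 + 34550)/(3419 - 1/102) = 7603/(348737/102) = 7603*(102/348737) = 775506/348737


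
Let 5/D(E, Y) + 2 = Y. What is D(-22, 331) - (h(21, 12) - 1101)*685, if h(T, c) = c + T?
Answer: 240689825/329 ≈ 7.3158e+5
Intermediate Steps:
D(E, Y) = 5/(-2 + Y)
h(T, c) = T + c
D(-22, 331) - (h(21, 12) - 1101)*685 = 5/(-2 + 331) - ((21 + 12) - 1101)*685 = 5/329 - (33 - 1101)*685 = 5*(1/329) - (-1068)*685 = 5/329 - 1*(-731580) = 5/329 + 731580 = 240689825/329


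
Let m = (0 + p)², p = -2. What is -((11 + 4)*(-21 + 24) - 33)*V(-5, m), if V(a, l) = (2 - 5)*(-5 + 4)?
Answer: -36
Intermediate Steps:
m = 4 (m = (0 - 2)² = (-2)² = 4)
V(a, l) = 3 (V(a, l) = -3*(-1) = 3)
-((11 + 4)*(-21 + 24) - 33)*V(-5, m) = -((11 + 4)*(-21 + 24) - 33)*3 = -(15*3 - 33)*3 = -(45 - 33)*3 = -12*3 = -1*36 = -36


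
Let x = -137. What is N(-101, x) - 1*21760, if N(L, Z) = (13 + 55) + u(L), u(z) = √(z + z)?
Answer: -21692 + I*√202 ≈ -21692.0 + 14.213*I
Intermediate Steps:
u(z) = √2*√z (u(z) = √(2*z) = √2*√z)
N(L, Z) = 68 + √2*√L (N(L, Z) = (13 + 55) + √2*√L = 68 + √2*√L)
N(-101, x) - 1*21760 = (68 + √2*√(-101)) - 1*21760 = (68 + √2*(I*√101)) - 21760 = (68 + I*√202) - 21760 = -21692 + I*√202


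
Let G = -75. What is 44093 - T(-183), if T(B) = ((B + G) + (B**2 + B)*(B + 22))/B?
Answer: 902165/61 ≈ 14790.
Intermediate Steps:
T(B) = (-75 + B + (22 + B)*(B + B**2))/B (T(B) = ((B - 75) + (B**2 + B)*(B + 22))/B = ((-75 + B) + (B + B**2)*(22 + B))/B = ((-75 + B) + (22 + B)*(B + B**2))/B = (-75 + B + (22 + B)*(B + B**2))/B)
44093 - T(-183) = 44093 - (23 + (-183)**2 - 75/(-183) + 23*(-183)) = 44093 - (23 + 33489 - 75*(-1/183) - 4209) = 44093 - (23 + 33489 + 25/61 - 4209) = 44093 - 1*1787508/61 = 44093 - 1787508/61 = 902165/61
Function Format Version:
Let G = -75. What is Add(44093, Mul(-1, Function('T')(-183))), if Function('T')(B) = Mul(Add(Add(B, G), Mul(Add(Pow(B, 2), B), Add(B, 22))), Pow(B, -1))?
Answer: Rational(902165, 61) ≈ 14790.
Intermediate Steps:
Function('T')(B) = Mul(Pow(B, -1), Add(-75, B, Mul(Add(22, B), Add(B, Pow(B, 2))))) (Function('T')(B) = Mul(Add(Add(B, -75), Mul(Add(Pow(B, 2), B), Add(B, 22))), Pow(B, -1)) = Mul(Add(Add(-75, B), Mul(Add(B, Pow(B, 2)), Add(22, B))), Pow(B, -1)) = Mul(Add(Add(-75, B), Mul(Add(22, B), Add(B, Pow(B, 2)))), Pow(B, -1)) = Mul(Add(-75, B, Mul(Add(22, B), Add(B, Pow(B, 2)))), Pow(B, -1)) = Mul(Pow(B, -1), Add(-75, B, Mul(Add(22, B), Add(B, Pow(B, 2))))))
Add(44093, Mul(-1, Function('T')(-183))) = Add(44093, Mul(-1, Add(23, Pow(-183, 2), Mul(-75, Pow(-183, -1)), Mul(23, -183)))) = Add(44093, Mul(-1, Add(23, 33489, Mul(-75, Rational(-1, 183)), -4209))) = Add(44093, Mul(-1, Add(23, 33489, Rational(25, 61), -4209))) = Add(44093, Mul(-1, Rational(1787508, 61))) = Add(44093, Rational(-1787508, 61)) = Rational(902165, 61)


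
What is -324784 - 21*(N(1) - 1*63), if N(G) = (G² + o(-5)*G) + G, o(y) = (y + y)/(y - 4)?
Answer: -970579/3 ≈ -3.2353e+5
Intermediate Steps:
o(y) = 2*y/(-4 + y) (o(y) = (2*y)/(-4 + y) = 2*y/(-4 + y))
N(G) = G² + 19*G/9 (N(G) = (G² + (2*(-5)/(-4 - 5))*G) + G = (G² + (2*(-5)/(-9))*G) + G = (G² + (2*(-5)*(-⅑))*G) + G = (G² + 10*G/9) + G = G² + 19*G/9)
-324784 - 21*(N(1) - 1*63) = -324784 - 21*((⅑)*1*(19 + 9*1) - 1*63) = -324784 - 21*((⅑)*1*(19 + 9) - 63) = -324784 - 21*((⅑)*1*28 - 63) = -324784 - 21*(28/9 - 63) = -324784 - 21*(-539)/9 = -324784 - 1*(-3773/3) = -324784 + 3773/3 = -970579/3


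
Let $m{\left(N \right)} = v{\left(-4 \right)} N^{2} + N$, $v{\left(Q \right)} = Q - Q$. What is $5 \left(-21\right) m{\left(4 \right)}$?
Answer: $-420$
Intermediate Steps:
$v{\left(Q \right)} = 0$
$m{\left(N \right)} = N$ ($m{\left(N \right)} = 0 N^{2} + N = 0 + N = N$)
$5 \left(-21\right) m{\left(4 \right)} = 5 \left(-21\right) 4 = \left(-105\right) 4 = -420$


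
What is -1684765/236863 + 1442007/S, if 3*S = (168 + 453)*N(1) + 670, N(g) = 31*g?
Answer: 90101100778/428958893 ≈ 210.05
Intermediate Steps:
S = 19921/3 (S = ((168 + 453)*(31*1) + 670)/3 = (621*31 + 670)/3 = (19251 + 670)/3 = (1/3)*19921 = 19921/3 ≈ 6640.3)
-1684765/236863 + 1442007/S = -1684765/236863 + 1442007/(19921/3) = -1684765*1/236863 + 1442007*(3/19921) = -1684765/236863 + 4326021/19921 = 90101100778/428958893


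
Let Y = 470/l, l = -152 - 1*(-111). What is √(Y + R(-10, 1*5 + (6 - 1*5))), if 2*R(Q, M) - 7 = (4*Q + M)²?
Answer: √3832926/82 ≈ 23.875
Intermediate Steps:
l = -41 (l = -152 + 111 = -41)
R(Q, M) = 7/2 + (M + 4*Q)²/2 (R(Q, M) = 7/2 + (4*Q + M)²/2 = 7/2 + (M + 4*Q)²/2)
Y = -470/41 (Y = 470/(-41) = 470*(-1/41) = -470/41 ≈ -11.463)
√(Y + R(-10, 1*5 + (6 - 1*5))) = √(-470/41 + (7/2 + ((1*5 + (6 - 1*5)) + 4*(-10))²/2)) = √(-470/41 + (7/2 + ((5 + (6 - 5)) - 40)²/2)) = √(-470/41 + (7/2 + ((5 + 1) - 40)²/2)) = √(-470/41 + (7/2 + (6 - 40)²/2)) = √(-470/41 + (7/2 + (½)*(-34)²)) = √(-470/41 + (7/2 + (½)*1156)) = √(-470/41 + (7/2 + 578)) = √(-470/41 + 1163/2) = √(46743/82) = √3832926/82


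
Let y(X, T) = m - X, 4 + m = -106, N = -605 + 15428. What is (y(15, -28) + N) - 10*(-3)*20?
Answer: 15298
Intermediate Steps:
N = 14823
m = -110 (m = -4 - 106 = -110)
y(X, T) = -110 - X
(y(15, -28) + N) - 10*(-3)*20 = ((-110 - 1*15) + 14823) - 10*(-3)*20 = ((-110 - 15) + 14823) + 30*20 = (-125 + 14823) + 600 = 14698 + 600 = 15298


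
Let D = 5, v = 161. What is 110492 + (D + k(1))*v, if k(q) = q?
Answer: 111458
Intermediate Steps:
110492 + (D + k(1))*v = 110492 + (5 + 1)*161 = 110492 + 6*161 = 110492 + 966 = 111458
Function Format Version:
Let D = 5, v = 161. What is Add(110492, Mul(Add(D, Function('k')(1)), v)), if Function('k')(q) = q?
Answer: 111458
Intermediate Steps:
Add(110492, Mul(Add(D, Function('k')(1)), v)) = Add(110492, Mul(Add(5, 1), 161)) = Add(110492, Mul(6, 161)) = Add(110492, 966) = 111458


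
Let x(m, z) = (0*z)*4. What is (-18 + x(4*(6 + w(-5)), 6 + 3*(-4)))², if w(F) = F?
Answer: 324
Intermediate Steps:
x(m, z) = 0 (x(m, z) = 0*4 = 0)
(-18 + x(4*(6 + w(-5)), 6 + 3*(-4)))² = (-18 + 0)² = (-18)² = 324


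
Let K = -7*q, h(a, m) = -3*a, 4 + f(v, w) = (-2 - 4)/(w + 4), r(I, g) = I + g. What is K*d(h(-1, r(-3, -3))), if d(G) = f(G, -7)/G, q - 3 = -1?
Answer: 28/3 ≈ 9.3333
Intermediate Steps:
f(v, w) = -4 - 6/(4 + w) (f(v, w) = -4 + (-2 - 4)/(w + 4) = -4 - 6/(4 + w))
q = 2 (q = 3 - 1 = 2)
d(G) = -2/G (d(G) = (2*(-11 - 2*(-7))/(4 - 7))/G = (2*(-11 + 14)/(-3))/G = (2*(-⅓)*3)/G = -2/G)
K = -14 (K = -7*2 = -14)
K*d(h(-1, r(-3, -3))) = -(-28)/((-3*(-1))) = -(-28)/3 = -14*(-⅔) = 28/3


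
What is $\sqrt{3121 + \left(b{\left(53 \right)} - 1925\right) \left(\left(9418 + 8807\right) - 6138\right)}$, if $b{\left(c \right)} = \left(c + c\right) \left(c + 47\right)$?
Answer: $\sqrt{104857846} \approx 10240.0$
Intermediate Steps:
$b{\left(c \right)} = 2 c \left(47 + c\right)$
$\sqrt{3121 + \left(b{\left(53 \right)} - 1925\right) \left(\left(9418 + 8807\right) - 6138\right)} = \sqrt{3121 + \left(2 \cdot 53 \left(47 + 53\right) - 1925\right) \left(\left(9418 + 8807\right) - 6138\right)} = \sqrt{3121 + \left(2 \cdot 53 \cdot 100 - 1925\right) \left(18225 - 6138\right)} = \sqrt{3121 + \left(10600 - 1925\right) 12087} = \sqrt{3121 + 8675 \cdot 12087} = \sqrt{3121 + 104854725} = \sqrt{104857846}$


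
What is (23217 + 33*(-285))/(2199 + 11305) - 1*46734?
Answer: -157770531/3376 ≈ -46733.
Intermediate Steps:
(23217 + 33*(-285))/(2199 + 11305) - 1*46734 = (23217 - 9405)/13504 - 46734 = 13812*(1/13504) - 46734 = 3453/3376 - 46734 = -157770531/3376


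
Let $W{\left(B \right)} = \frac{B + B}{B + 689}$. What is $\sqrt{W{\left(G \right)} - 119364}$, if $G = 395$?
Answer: $\frac{i \sqrt{35064632006}}{542} \approx 345.49 i$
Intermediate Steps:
$W{\left(B \right)} = \frac{2 B}{689 + B}$
$\sqrt{W{\left(G \right)} - 119364} = \sqrt{2 \cdot 395 \frac{1}{689 + 395} - 119364} = \sqrt{2 \cdot 395 \cdot \frac{1}{1084} - 119364} = \sqrt{\frac{395}{542} - 119364} = \sqrt{- \frac{64694893}{542}} = \frac{i \sqrt{35064632006}}{542}$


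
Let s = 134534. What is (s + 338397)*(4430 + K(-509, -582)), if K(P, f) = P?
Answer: 1854362451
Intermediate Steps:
(s + 338397)*(4430 + K(-509, -582)) = (134534 + 338397)*(4430 - 509) = 472931*3921 = 1854362451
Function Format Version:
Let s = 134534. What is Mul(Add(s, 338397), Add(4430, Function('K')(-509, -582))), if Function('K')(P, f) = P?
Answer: 1854362451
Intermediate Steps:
Mul(Add(s, 338397), Add(4430, Function('K')(-509, -582))) = Mul(Add(134534, 338397), Add(4430, -509)) = Mul(472931, 3921) = 1854362451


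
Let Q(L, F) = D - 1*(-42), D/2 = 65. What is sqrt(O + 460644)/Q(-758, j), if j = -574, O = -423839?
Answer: sqrt(36805)/172 ≈ 1.1154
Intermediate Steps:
D = 130 (D = 2*65 = 130)
Q(L, F) = 172 (Q(L, F) = 130 - 1*(-42) = 130 + 42 = 172)
sqrt(O + 460644)/Q(-758, j) = sqrt(-423839 + 460644)/172 = sqrt(36805)*(1/172) = sqrt(36805)/172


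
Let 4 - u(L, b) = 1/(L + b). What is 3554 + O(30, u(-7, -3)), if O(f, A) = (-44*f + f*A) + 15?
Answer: 2372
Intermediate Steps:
u(L, b) = 4 - 1/(L + b)
O(f, A) = 15 - 44*f + A*f (O(f, A) = (-44*f + A*f) + 15 = 15 - 44*f + A*f)
3554 + O(30, u(-7, -3)) = 3554 + (15 - 44*30 + ((-1 + 4*(-7) + 4*(-3))/(-7 - 3))*30) = 3554 + (15 - 1320 + ((-1 - 28 - 12)/(-10))*30) = 3554 + (15 - 1320 - ⅒*(-41)*30) = 3554 + (15 - 1320 + (41/10)*30) = 3554 + (15 - 1320 + 123) = 3554 - 1182 = 2372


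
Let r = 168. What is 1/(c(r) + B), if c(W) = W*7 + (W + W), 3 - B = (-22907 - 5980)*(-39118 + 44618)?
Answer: 1/158880015 ≈ 6.2941e-9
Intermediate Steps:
B = 158878503 (B = 3 - (-22907 - 5980)*(-39118 + 44618) = 3 - (-28887)*5500 = 3 - 1*(-158878500) = 3 + 158878500 = 158878503)
c(W) = 9*W (c(W) = 7*W + 2*W = 9*W)
1/(c(r) + B) = 1/(9*168 + 158878503) = 1/(1512 + 158878503) = 1/158880015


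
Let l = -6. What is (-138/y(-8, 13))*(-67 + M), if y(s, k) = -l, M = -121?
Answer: 4324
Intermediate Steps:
y(s, k) = 6 (y(s, k) = -1*(-6) = 6)
(-138/y(-8, 13))*(-67 + M) = (-138/6)*(-67 - 121) = -138*1/6*(-188) = -23*(-188) = 4324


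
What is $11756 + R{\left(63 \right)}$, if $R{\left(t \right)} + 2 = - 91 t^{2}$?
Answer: $-349425$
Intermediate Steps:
$R{\left(t \right)} = -2 - 91 t^{2}$
$11756 + R{\left(63 \right)} = 11756 - \left(2 + 91 \cdot 63^{2}\right) = 11756 - 361181 = -349425$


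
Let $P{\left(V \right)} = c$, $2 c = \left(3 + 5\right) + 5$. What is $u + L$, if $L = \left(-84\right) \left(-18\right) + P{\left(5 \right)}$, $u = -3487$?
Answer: $- \frac{3937}{2} \approx -1968.5$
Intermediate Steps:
$c = \frac{13}{2}$ ($c = \frac{\left(3 + 5\right) + 5}{2} = \frac{8 + 5}{2} = \frac{1}{2} \cdot 13 = \frac{13}{2} \approx 6.5$)
$P{\left(V \right)} = \frac{13}{2}$
$L = \frac{3037}{2}$ ($L = \left(-84\right) \left(-18\right) + \frac{13}{2} = 1512 + \frac{13}{2} = \frac{3037}{2} \approx 1518.5$)
$u + L = -3487 + \frac{3037}{2} = - \frac{3937}{2}$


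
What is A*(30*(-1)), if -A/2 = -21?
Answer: -1260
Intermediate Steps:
A = 42 (A = -2*(-21) = 42)
A*(30*(-1)) = 42*(30*(-1)) = 42*(-30) = -1260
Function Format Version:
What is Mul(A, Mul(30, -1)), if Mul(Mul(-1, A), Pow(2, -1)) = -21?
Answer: -1260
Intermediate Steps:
A = 42 (A = Mul(-2, -21) = 42)
Mul(A, Mul(30, -1)) = Mul(42, Mul(30, -1)) = Mul(42, -30) = -1260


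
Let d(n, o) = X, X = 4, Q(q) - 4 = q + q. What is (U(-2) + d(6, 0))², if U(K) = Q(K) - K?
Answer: 36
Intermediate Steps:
Q(q) = 4 + 2*q (Q(q) = 4 + (q + q) = 4 + 2*q)
d(n, o) = 4
U(K) = 4 + K (U(K) = (4 + 2*K) - K = 4 + K)
(U(-2) + d(6, 0))² = ((4 - 2) + 4)² = (2 + 4)² = 6² = 36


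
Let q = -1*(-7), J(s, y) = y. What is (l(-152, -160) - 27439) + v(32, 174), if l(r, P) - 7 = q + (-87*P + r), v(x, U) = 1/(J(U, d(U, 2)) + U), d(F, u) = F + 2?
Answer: -4779949/350 ≈ -13657.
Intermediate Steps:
d(F, u) = 2 + F
q = 7
v(x, U) = 1/(2 + 2*U) (v(x, U) = 1/((2 + U) + U) = 1/(2 + 2*U))
l(r, P) = 14 + r - 87*P (l(r, P) = 7 + (7 + (-87*P + r)) = 7 + (7 + (r - 87*P)) = 7 + (7 + r - 87*P) = 14 + r - 87*P)
(l(-152, -160) - 27439) + v(32, 174) = ((14 - 152 - 87*(-160)) - 27439) + 1/(2*(1 + 174)) = ((14 - 152 + 13920) - 27439) + (½)/175 = (13782 - 27439) + (½)*(1/175) = -13657 + 1/350 = -4779949/350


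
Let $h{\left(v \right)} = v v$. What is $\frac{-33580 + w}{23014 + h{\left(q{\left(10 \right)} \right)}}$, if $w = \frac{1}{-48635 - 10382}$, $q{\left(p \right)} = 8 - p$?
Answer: $- \frac{116575933}{79909018} \approx -1.4589$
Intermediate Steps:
$h{\left(v \right)} = v^{2}$
$w = - \frac{1}{59017}$ ($w = \frac{1}{-59017} = - \frac{1}{59017} \approx -1.6944 \cdot 10^{-5}$)
$\frac{-33580 + w}{23014 + h{\left(q{\left(10 \right)} \right)}} = \frac{-33580 - \frac{1}{59017}}{23014 + \left(8 - 10\right)^{2}} = - \frac{1981790861}{59017 \left(23014 + \left(8 - 10\right)^{2}\right)} = - \frac{1981790861}{59017 \left(23014 + \left(-2\right)^{2}\right)} = - \frac{1981790861}{59017 \left(23014 + 4\right)} = - \frac{1981790861}{59017 \cdot 23018} = \left(- \frac{1981790861}{59017}\right) \frac{1}{23018} = - \frac{116575933}{79909018}$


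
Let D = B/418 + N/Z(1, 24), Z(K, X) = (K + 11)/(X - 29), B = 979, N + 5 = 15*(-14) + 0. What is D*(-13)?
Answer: -272467/228 ≈ -1195.0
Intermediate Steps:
N = -215 (N = -5 + (15*(-14) + 0) = -5 + (-210 + 0) = -5 - 210 = -215)
Z(K, X) = (11 + K)/(-29 + X)
D = 20959/228 (D = 979/418 - 215*(-29 + 24)/(11 + 1) = 979*(1/418) - 215/(12/(-5)) = 89/38 - 215/((-⅕*12)) = 89/38 - 215/(-12/5) = 89/38 - 215*(-5/12) = 89/38 + 1075/12 = 20959/228 ≈ 91.925)
D*(-13) = (20959/228)*(-13) = -272467/228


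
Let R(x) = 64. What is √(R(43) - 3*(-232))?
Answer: 2*√190 ≈ 27.568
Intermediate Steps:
√(R(43) - 3*(-232)) = √(64 - 3*(-232)) = √(64 + 696) = √760 = 2*√190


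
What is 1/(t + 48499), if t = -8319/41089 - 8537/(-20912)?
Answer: 859253168/41673096204697 ≈ 2.0619e-5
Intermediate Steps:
t = 176809865/859253168 (t = -8319*1/41089 - 8537*(-1/20912) = -8319/41089 + 8537/20912 = 176809865/859253168 ≈ 0.20577)
1/(t + 48499) = 1/(176809865/859253168 + 48499) = 1/(41673096204697/859253168) = 859253168/41673096204697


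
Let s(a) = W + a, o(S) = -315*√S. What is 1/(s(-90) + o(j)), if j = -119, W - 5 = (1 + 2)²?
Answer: I/(-76*I + 315*√119) ≈ -6.4333e-6 + 0.00029087*I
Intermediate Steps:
W = 14 (W = 5 + (1 + 2)² = 5 + 3² = 5 + 9 = 14)
s(a) = 14 + a
1/(s(-90) + o(j)) = 1/((14 - 90) - 315*I*√119) = 1/(-76 - 315*I*√119)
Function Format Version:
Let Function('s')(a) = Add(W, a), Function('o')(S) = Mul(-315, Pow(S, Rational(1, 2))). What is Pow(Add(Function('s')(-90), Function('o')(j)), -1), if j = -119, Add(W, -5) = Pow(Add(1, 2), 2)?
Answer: Mul(I, Pow(Add(Mul(-76, I), Mul(315, Pow(119, Rational(1, 2)))), -1)) ≈ Add(-6.4333e-6, Mul(0.00029087, I))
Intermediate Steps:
W = 14 (W = Add(5, Pow(Add(1, 2), 2)) = Add(5, Pow(3, 2)) = Add(5, 9) = 14)
Function('s')(a) = Add(14, a)
Pow(Add(Function('s')(-90), Function('o')(j)), -1) = Pow(Add(Add(14, -90), Mul(-315, Pow(-119, Rational(1, 2)))), -1) = Pow(Add(-76, Mul(-315, Mul(I, Pow(119, Rational(1, 2))))), -1) = Pow(Add(-76, Mul(-315, I, Pow(119, Rational(1, 2)))), -1)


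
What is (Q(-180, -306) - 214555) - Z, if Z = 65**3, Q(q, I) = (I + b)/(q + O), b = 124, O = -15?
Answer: -7337686/15 ≈ -4.8918e+5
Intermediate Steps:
Q(q, I) = (124 + I)/(-15 + q) (Q(q, I) = (I + 124)/(q - 15) = (124 + I)/(-15 + q))
Z = 274625
(Q(-180, -306) - 214555) - Z = ((124 - 306)/(-15 - 180) - 214555) - 1*274625 = (-182/(-195) - 214555) - 274625 = (-1/195*(-182) - 214555) - 274625 = (14/15 - 214555) - 274625 = -3218311/15 - 274625 = -7337686/15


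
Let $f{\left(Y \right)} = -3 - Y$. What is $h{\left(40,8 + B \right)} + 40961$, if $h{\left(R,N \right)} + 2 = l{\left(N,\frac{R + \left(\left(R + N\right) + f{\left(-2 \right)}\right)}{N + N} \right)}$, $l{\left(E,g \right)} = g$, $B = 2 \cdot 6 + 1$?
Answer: $\frac{860189}{21} \approx 40961.0$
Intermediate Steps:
$B = 13$ ($B = 12 + 1 = 13$)
$h{\left(R,N \right)} = -2 + \frac{-1 + N + 2 R}{2 N}$ ($h{\left(R,N \right)} = -2 + \frac{R - \left(1 - N - R\right)}{N + N} = -2 + \frac{R + \left(\left(N + R\right) + \left(-3 + 2\right)\right)}{2 N} = -2 + \left(R - \left(1 - N - R\right)\right) \frac{1}{2 N} = -2 + \left(R + \left(-1 + N + R\right)\right) \frac{1}{2 N} = -2 + \left(-1 + N + 2 R\right) \frac{1}{2 N} = -2 + \frac{-1 + N + 2 R}{2 N}$)
$h{\left(40,8 + B \right)} + 40961 = \frac{-1 - 3 \left(8 + 13\right) + 2 \cdot 40}{2 \left(8 + 13\right)} + 40961 = \frac{-1 - 63 + 80}{2 \cdot 21} + 40961 = \frac{1}{2} \cdot \frac{1}{21} \left(-1 - 63 + 80\right) + 40961 = \frac{1}{2} \cdot \frac{1}{21} \cdot 16 + 40961 = \frac{8}{21} + 40961 = \frac{860189}{21}$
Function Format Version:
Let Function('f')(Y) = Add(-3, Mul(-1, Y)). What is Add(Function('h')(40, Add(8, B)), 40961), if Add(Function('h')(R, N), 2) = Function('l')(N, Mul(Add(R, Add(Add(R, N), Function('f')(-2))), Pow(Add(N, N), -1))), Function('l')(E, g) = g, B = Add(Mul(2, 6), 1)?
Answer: Rational(860189, 21) ≈ 40961.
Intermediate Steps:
B = 13 (B = Add(12, 1) = 13)
Function('h')(R, N) = Add(-2, Mul(Rational(1, 2), Pow(N, -1), Add(-1, N, Mul(2, R)))) (Function('h')(R, N) = Add(-2, Mul(Add(R, Add(Add(R, N), Add(-3, Mul(-1, -2)))), Pow(Add(N, N), -1))) = Add(-2, Mul(Add(R, Add(Add(N, R), Add(-3, 2))), Pow(Mul(2, N), -1))) = Add(-2, Mul(Add(R, Add(Add(N, R), -1)), Mul(Rational(1, 2), Pow(N, -1)))) = Add(-2, Mul(Add(R, Add(-1, N, R)), Mul(Rational(1, 2), Pow(N, -1)))) = Add(-2, Mul(Add(-1, N, Mul(2, R)), Mul(Rational(1, 2), Pow(N, -1)))) = Add(-2, Mul(Rational(1, 2), Pow(N, -1), Add(-1, N, Mul(2, R)))))
Add(Function('h')(40, Add(8, B)), 40961) = Add(Mul(Rational(1, 2), Pow(Add(8, 13), -1), Add(-1, Mul(-3, Add(8, 13)), Mul(2, 40))), 40961) = Add(Mul(Rational(1, 2), Pow(21, -1), Add(-1, Mul(-3, 21), 80)), 40961) = Add(Mul(Rational(1, 2), Rational(1, 21), Add(-1, -63, 80)), 40961) = Add(Mul(Rational(1, 2), Rational(1, 21), 16), 40961) = Add(Rational(8, 21), 40961) = Rational(860189, 21)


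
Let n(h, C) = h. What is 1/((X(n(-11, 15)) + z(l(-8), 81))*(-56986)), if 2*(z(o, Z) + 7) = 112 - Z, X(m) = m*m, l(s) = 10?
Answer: -1/7379687 ≈ -1.3551e-7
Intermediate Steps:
X(m) = m²
z(o, Z) = 49 - Z/2 (z(o, Z) = -7 + (112 - Z)/2 = -7 + (56 - Z/2) = 49 - Z/2)
1/((X(n(-11, 15)) + z(l(-8), 81))*(-56986)) = 1/(((-11)² + (49 - ½*81))*(-56986)) = -1/56986/(121 + (49 - 81/2)) = -1/56986/(121 + 17/2) = -1/56986/(259/2) = (2/259)*(-1/56986) = -1/7379687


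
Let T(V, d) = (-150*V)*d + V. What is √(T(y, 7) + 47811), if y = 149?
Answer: I*√108490 ≈ 329.38*I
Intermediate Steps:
T(V, d) = V - 150*V*d (T(V, d) = -150*V*d + V = V - 150*V*d)
√(T(y, 7) + 47811) = √(149*(1 - 150*7) + 47811) = √(149*(1 - 1050) + 47811) = √(149*(-1049) + 47811) = √(-156301 + 47811) = √(-108490) = I*√108490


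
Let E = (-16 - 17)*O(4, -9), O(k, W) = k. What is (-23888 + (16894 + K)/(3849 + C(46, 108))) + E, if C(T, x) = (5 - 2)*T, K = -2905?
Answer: -31917917/1329 ≈ -24017.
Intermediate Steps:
C(T, x) = 3*T
E = -132 (E = (-16 - 17)*4 = -33*4 = -132)
(-23888 + (16894 + K)/(3849 + C(46, 108))) + E = (-23888 + (16894 - 2905)/(3849 + 3*46)) - 132 = (-23888 + 13989/(3849 + 138)) - 132 = (-23888 + 13989/3987) - 132 = (-23888 + 13989*(1/3987)) - 132 = (-23888 + 4663/1329) - 132 = -31742489/1329 - 132 = -31917917/1329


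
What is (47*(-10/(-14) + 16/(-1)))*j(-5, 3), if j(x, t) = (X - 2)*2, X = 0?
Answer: 20116/7 ≈ 2873.7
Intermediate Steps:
j(x, t) = -4 (j(x, t) = (0 - 2)*2 = -2*2 = -4)
(47*(-10/(-14) + 16/(-1)))*j(-5, 3) = (47*(-10/(-14) + 16/(-1)))*(-4) = (47*(-10*(-1/14) + 16*(-1)))*(-4) = (47*(5/7 - 16))*(-4) = (47*(-107/7))*(-4) = -5029/7*(-4) = 20116/7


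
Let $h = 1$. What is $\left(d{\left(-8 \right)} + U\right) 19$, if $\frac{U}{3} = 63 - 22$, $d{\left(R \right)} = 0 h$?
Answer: $2337$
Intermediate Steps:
$d{\left(R \right)} = 0$ ($d{\left(R \right)} = 0 \cdot 1 = 0$)
$U = 123$ ($U = 3 \left(63 - 22\right) = 3 \cdot 41 = 123$)
$\left(d{\left(-8 \right)} + U\right) 19 = \left(0 + 123\right) 19 = 123 \cdot 19 = 2337$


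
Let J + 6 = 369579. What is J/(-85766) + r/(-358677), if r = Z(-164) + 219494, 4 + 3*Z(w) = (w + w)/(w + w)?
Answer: -151382371559/30762291582 ≈ -4.9210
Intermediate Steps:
J = 369573 (J = -6 + 369579 = 369573)
Z(w) = -1 (Z(w) = -4/3 + ((w + w)/(w + w))/3 = -4/3 + ((2*w)/((2*w)))/3 = -4/3 + ((2*w)*(1/(2*w)))/3 = -4/3 + (⅓)*1 = -4/3 + ⅓ = -1)
r = 219493 (r = -1 + 219494 = 219493)
J/(-85766) + r/(-358677) = 369573/(-85766) + 219493/(-358677) = 369573*(-1/85766) + 219493*(-1/358677) = -369573/85766 - 219493/358677 = -151382371559/30762291582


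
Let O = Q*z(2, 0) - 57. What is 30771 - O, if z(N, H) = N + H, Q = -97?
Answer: 31022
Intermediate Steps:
z(N, H) = H + N
O = -251 (O = -97*(0 + 2) - 57 = -97*2 - 57 = -194 - 57 = -251)
30771 - O = 30771 - 1*(-251) = 30771 + 251 = 31022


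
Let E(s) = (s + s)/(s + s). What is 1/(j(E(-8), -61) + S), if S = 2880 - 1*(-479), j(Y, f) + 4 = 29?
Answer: 1/3384 ≈ 0.00029551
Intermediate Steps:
E(s) = 1 (E(s) = (2*s)/((2*s)) = (2*s)*(1/(2*s)) = 1)
j(Y, f) = 25 (j(Y, f) = -4 + 29 = 25)
S = 3359 (S = 2880 + 479 = 3359)
1/(j(E(-8), -61) + S) = 1/(25 + 3359) = 1/3384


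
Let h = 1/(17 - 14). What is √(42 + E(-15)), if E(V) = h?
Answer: √381/3 ≈ 6.5064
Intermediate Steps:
h = ⅓ (h = 1/3 = ⅓ ≈ 0.33333)
E(V) = ⅓
√(42 + E(-15)) = √(42 + ⅓) = √(127/3) = √381/3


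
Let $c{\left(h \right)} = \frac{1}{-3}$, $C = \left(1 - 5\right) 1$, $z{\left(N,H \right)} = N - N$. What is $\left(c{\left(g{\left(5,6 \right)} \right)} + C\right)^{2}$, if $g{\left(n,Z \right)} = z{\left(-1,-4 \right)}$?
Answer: $\frac{169}{9} \approx 18.778$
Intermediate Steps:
$z{\left(N,H \right)} = 0$
$g{\left(n,Z \right)} = 0$
$C = -4$ ($C = \left(1 - 5\right) 1 = \left(-4\right) 1 = -4$)
$c{\left(h \right)} = - \frac{1}{3}$
$\left(c{\left(g{\left(5,6 \right)} \right)} + C\right)^{2} = \left(- \frac{1}{3} - 4\right)^{2} = \left(- \frac{13}{3}\right)^{2} = \frac{169}{9}$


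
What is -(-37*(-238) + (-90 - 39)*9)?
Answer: -7645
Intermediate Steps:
-(-37*(-238) + (-90 - 39)*9) = -(8806 - 129*9) = -(8806 - 1161) = -1*7645 = -7645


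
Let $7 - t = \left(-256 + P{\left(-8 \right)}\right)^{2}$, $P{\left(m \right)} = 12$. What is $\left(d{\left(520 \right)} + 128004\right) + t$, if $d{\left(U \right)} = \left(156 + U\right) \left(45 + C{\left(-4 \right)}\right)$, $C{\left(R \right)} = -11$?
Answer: $91459$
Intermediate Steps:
$d{\left(U \right)} = 5304 + 34 U$ ($d{\left(U \right)} = \left(156 + U\right) \left(45 - 11\right) = \left(156 + U\right) 34 = 5304 + 34 U$)
$t = -59529$ ($t = 7 - \left(-256 + 12\right)^{2} = 7 - \left(-244\right)^{2} = 7 - 59536 = -59529$)
$\left(d{\left(520 \right)} + 128004\right) + t = \left(\left(5304 + 34 \cdot 520\right) + 128004\right) - 59529 = \left(\left(5304 + 17680\right) + 128004\right) - 59529 = \left(22984 + 128004\right) - 59529 = 150988 - 59529 = 91459$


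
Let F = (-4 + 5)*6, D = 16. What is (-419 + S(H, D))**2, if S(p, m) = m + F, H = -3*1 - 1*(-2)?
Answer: 157609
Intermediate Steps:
H = -1 (H = -3 + 2 = -1)
F = 6 (F = 1*6 = 6)
S(p, m) = 6 + m (S(p, m) = m + 6 = 6 + m)
(-419 + S(H, D))**2 = (-419 + (6 + 16))**2 = (-419 + 22)**2 = (-397)**2 = 157609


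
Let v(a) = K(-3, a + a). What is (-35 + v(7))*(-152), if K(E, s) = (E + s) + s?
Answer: 1520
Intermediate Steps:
K(E, s) = E + 2*s
v(a) = -3 + 4*a (v(a) = -3 + 2*(a + a) = -3 + 2*(2*a) = -3 + 4*a)
(-35 + v(7))*(-152) = (-35 + (-3 + 4*7))*(-152) = (-35 + (-3 + 28))*(-152) = (-35 + 25)*(-152) = -10*(-152) = 1520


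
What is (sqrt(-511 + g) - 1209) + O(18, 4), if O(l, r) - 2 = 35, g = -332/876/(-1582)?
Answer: -1172 + 17*I*sqrt(212238438510)/346458 ≈ -1172.0 + 22.605*I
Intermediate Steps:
g = 83/346458 (g = -332*1/876*(-1/1582) = -83/219*(-1/1582) = 83/346458 ≈ 0.00023957)
O(l, r) = 37 (O(l, r) = 2 + 35 = 37)
(sqrt(-511 + g) - 1209) + O(18, 4) = (sqrt(-511 + 83/346458) - 1209) + 37 = (sqrt(-177039955/346458) - 1209) + 37 = (17*I*sqrt(212238438510)/346458 - 1209) + 37 = (-1209 + 17*I*sqrt(212238438510)/346458) + 37 = -1172 + 17*I*sqrt(212238438510)/346458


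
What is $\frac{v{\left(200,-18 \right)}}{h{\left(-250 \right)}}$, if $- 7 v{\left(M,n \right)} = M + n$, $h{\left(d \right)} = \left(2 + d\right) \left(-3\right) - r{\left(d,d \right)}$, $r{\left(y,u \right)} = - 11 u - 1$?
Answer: $\frac{26}{2005} \approx 0.012968$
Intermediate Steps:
$r{\left(y,u \right)} = -1 - 11 u$
$h{\left(d \right)} = -5 + 8 d$ ($h{\left(d \right)} = \left(2 + d\right) \left(-3\right) - \left(-1 - 11 d\right) = \left(-6 - 3 d\right) + \left(1 + 11 d\right) = -5 + 8 d$)
$v{\left(M,n \right)} = - \frac{M}{7} - \frac{n}{7}$ ($v{\left(M,n \right)} = - \frac{M + n}{7} = - \frac{M}{7} - \frac{n}{7}$)
$\frac{v{\left(200,-18 \right)}}{h{\left(-250 \right)}} = \frac{\left(- \frac{1}{7}\right) 200 - - \frac{18}{7}}{-5 + 8 \left(-250\right)} = \frac{- \frac{200}{7} + \frac{18}{7}}{-5 - 2000} = - \frac{26}{-2005} = \left(-26\right) \left(- \frac{1}{2005}\right) = \frac{26}{2005}$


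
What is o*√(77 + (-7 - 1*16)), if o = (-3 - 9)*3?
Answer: -108*√6 ≈ -264.54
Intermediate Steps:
o = -36 (o = -12*3 = -36)
o*√(77 + (-7 - 1*16)) = -36*√(77 + (-7 - 1*16)) = -36*√(77 + (-7 - 16)) = -36*√(77 - 23) = -108*√6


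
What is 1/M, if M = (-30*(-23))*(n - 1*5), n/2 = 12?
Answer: 1/13110 ≈ 7.6278e-5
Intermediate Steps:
n = 24 (n = 2*12 = 24)
M = 13110 (M = (-30*(-23))*(24 - 1*5) = 690*(24 - 5) = 690*19 = 13110)
1/M = 1/13110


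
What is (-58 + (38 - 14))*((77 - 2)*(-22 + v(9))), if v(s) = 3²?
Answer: 33150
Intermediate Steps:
v(s) = 9
(-58 + (38 - 14))*((77 - 2)*(-22 + v(9))) = (-58 + (38 - 14))*((77 - 2)*(-22 + 9)) = (-58 + 24)*(75*(-13)) = -34*(-975) = 33150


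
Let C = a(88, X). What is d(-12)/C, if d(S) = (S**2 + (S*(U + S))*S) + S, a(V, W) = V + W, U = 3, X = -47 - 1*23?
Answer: -194/3 ≈ -64.667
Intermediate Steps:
X = -70 (X = -47 - 23 = -70)
C = 18 (C = 88 - 70 = 18)
d(S) = S + S**2 + S**2*(3 + S) (d(S) = (S**2 + (S*(3 + S))*S) + S = (S**2 + S**2*(3 + S)) + S = S + S**2 + S**2*(3 + S))
d(-12)/C = -12*(1 + (-12)**2 + 4*(-12))/18 = -12*(1 + 144 - 48)*(1/18) = -12*97*(1/18) = -1164*1/18 = -194/3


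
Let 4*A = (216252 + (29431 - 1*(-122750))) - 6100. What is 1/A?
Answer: 4/362333 ≈ 1.1040e-5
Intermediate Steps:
A = 362333/4 (A = ((216252 + (29431 - 1*(-122750))) - 6100)/4 = ((216252 + (29431 + 122750)) - 6100)/4 = ((216252 + 152181) - 6100)/4 = (368433 - 6100)/4 = (¼)*362333 = 362333/4 ≈ 90583.)
1/A = 1/(362333/4) = 4/362333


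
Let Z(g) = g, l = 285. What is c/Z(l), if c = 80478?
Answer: 26826/95 ≈ 282.38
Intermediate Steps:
c/Z(l) = 80478/285 = 80478*(1/285) = 26826/95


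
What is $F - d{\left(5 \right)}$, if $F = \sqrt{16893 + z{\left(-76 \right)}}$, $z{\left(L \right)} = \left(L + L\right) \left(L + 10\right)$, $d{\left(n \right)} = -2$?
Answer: $2 + 5 \sqrt{1077} \approx 166.09$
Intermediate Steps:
$z{\left(L \right)} = 2 L \left(10 + L\right)$
$F = 5 \sqrt{1077}$ ($F = \sqrt{16893 + 2 \left(-76\right) \left(10 - 76\right)} = \sqrt{16893 + 2 \left(-76\right) \left(-66\right)} = \sqrt{16893 + 10032} = \sqrt{26925} = 5 \sqrt{1077} \approx 164.09$)
$F - d{\left(5 \right)} = 5 \sqrt{1077} - -2 = 5 \sqrt{1077} + 2 = 2 + 5 \sqrt{1077}$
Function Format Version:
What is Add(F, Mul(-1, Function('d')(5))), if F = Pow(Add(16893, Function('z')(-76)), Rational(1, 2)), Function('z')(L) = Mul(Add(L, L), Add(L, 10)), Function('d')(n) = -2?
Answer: Add(2, Mul(5, Pow(1077, Rational(1, 2)))) ≈ 166.09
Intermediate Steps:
Function('z')(L) = Mul(2, L, Add(10, L)) (Function('z')(L) = Mul(Mul(2, L), Add(10, L)) = Mul(2, L, Add(10, L)))
F = Mul(5, Pow(1077, Rational(1, 2))) (F = Pow(Add(16893, Mul(2, -76, Add(10, -76))), Rational(1, 2)) = Pow(Add(16893, Mul(2, -76, -66)), Rational(1, 2)) = Pow(Add(16893, 10032), Rational(1, 2)) = Pow(26925, Rational(1, 2)) = Mul(5, Pow(1077, Rational(1, 2))) ≈ 164.09)
Add(F, Mul(-1, Function('d')(5))) = Add(Mul(5, Pow(1077, Rational(1, 2))), Mul(-1, -2)) = Add(Mul(5, Pow(1077, Rational(1, 2))), 2) = Add(2, Mul(5, Pow(1077, Rational(1, 2))))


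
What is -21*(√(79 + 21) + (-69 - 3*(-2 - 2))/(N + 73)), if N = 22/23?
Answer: -5233/27 ≈ -193.81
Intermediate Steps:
N = 22/23 (N = 22*(1/23) = 22/23 ≈ 0.95652)
-21*(√(79 + 21) + (-69 - 3*(-2 - 2))/(N + 73)) = -21*(√(79 + 21) + (-69 - 3*(-2 - 2))/(22/23 + 73)) = -21*(√100 + (-69 - 3*(-4))/(1701/23)) = -21*(10 + (-69 + 12)*(23/1701)) = -21*(10 - 57*23/1701) = -21*(10 - 437/567) = -21*5233/567 = -5233/27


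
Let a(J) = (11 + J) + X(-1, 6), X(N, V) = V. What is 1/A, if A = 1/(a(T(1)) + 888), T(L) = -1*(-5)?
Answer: 910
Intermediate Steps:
T(L) = 5
a(J) = 17 + J (a(J) = (11 + J) + 6 = 17 + J)
A = 1/910 (A = 1/((17 + 5) + 888) = 1/(22 + 888) = 1/910 ≈ 0.0010989)
1/A = 1/(1/910) = 910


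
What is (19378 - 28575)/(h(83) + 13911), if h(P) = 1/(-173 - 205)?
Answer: -3476466/5258357 ≈ -0.66113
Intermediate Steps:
h(P) = -1/378 (h(P) = 1/(-378) = -1/378)
(19378 - 28575)/(h(83) + 13911) = (19378 - 28575)/(-1/378 + 13911) = -9197/5258357/378 = -9197*378/5258357 = -3476466/5258357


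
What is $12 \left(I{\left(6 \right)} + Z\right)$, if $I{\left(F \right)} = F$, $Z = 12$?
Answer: $216$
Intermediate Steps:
$12 \left(I{\left(6 \right)} + Z\right) = 12 \left(6 + 12\right) = 12 \cdot 18 = 216$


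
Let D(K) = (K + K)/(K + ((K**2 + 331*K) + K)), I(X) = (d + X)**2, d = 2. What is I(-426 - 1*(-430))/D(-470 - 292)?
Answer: -7722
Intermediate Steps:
I(X) = (2 + X)**2
D(K) = 2*K/(K**2 + 333*K) (D(K) = (2*K)/(K + (K**2 + 332*K)) = (2*K)/(K**2 + 333*K) = 2*K/(K**2 + 333*K))
I(-426 - 1*(-430))/D(-470 - 292) = (2 + (-426 - 1*(-430)))**2/((2/(333 + (-470 - 292)))) = (2 + (-426 + 430))**2/((2/(333 - 762))) = (2 + 4)**2/((2/(-429))) = 6**2/((2*(-1/429))) = 36/(-2/429) = 36*(-429/2) = -7722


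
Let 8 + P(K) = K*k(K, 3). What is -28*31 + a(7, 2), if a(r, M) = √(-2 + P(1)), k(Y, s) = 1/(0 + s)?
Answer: -868 + I*√87/3 ≈ -868.0 + 3.1091*I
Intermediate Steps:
k(Y, s) = 1/s
P(K) = -8 + K/3
a(r, M) = I*√87/3 (a(r, M) = √(-2 + (-8 + (⅓)*1)) = √(-2 + (-8 + ⅓)) = √(-2 - 23/3) = √(-29/3) = I*√87/3)
-28*31 + a(7, 2) = -28*31 + I*√87/3 = -868 + I*√87/3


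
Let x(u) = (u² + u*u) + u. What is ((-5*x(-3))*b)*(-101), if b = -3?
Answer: -22725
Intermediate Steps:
x(u) = u + 2*u² (x(u) = (u² + u²) + u = 2*u² + u = u + 2*u²)
((-5*x(-3))*b)*(-101) = (-(-15)*(1 + 2*(-3))*(-3))*(-101) = (-(-15)*(1 - 6)*(-3))*(-101) = (-(-15)*(-5)*(-3))*(-101) = (-5*15*(-3))*(-101) = -75*(-3)*(-101) = 225*(-101) = -22725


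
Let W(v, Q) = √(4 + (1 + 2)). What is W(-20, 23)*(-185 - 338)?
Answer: -523*√7 ≈ -1383.7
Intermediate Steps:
W(v, Q) = √7 (W(v, Q) = √(4 + 3) = √7)
W(-20, 23)*(-185 - 338) = √7*(-185 - 338) = √7*(-523) = -523*√7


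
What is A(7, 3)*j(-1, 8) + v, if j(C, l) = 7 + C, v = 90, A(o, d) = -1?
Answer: 84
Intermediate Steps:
A(7, 3)*j(-1, 8) + v = -(7 - 1) + 90 = -1*6 + 90 = -6 + 90 = 84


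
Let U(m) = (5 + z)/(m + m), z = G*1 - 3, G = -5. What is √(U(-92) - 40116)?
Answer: 3*I*√37726854/92 ≈ 200.29*I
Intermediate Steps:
z = -8 (z = -5*1 - 3 = -5 - 3 = -8)
U(m) = -3/(2*m) (U(m) = (5 - 8)/(m + m) = -3*1/(2*m) = -3/(2*m))
√(U(-92) - 40116) = √(-3/2/(-92) - 40116) = √(-3/2*(-1/92) - 40116) = √(3/184 - 40116) = √(-7381341/184) = 3*I*√37726854/92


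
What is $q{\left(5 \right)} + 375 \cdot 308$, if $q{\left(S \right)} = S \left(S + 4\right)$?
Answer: $115545$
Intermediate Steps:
$q{\left(S \right)} = S \left(4 + S\right)$
$q{\left(5 \right)} + 375 \cdot 308 = 5 \left(4 + 5\right) + 375 \cdot 308 = 5 \cdot 9 + 115500 = 45 + 115500 = 115545$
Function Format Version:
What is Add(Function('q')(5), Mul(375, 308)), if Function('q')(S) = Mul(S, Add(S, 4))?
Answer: 115545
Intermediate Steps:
Function('q')(S) = Mul(S, Add(4, S))
Add(Function('q')(5), Mul(375, 308)) = Add(Mul(5, Add(4, 5)), Mul(375, 308)) = Add(Mul(5, 9), 115500) = Add(45, 115500) = 115545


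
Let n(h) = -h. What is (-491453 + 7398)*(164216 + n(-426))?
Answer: -79695783310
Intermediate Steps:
(-491453 + 7398)*(164216 + n(-426)) = (-491453 + 7398)*(164216 - 1*(-426)) = -484055*(164216 + 426) = -484055*164642 = -79695783310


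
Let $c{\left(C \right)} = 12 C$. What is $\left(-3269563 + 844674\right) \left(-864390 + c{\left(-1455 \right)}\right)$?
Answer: $2138388364650$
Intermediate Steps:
$\left(-3269563 + 844674\right) \left(-864390 + c{\left(-1455 \right)}\right) = \left(-3269563 + 844674\right) \left(-864390 + 12 \left(-1455\right)\right) = - 2424889 \left(-864390 - 17460\right) = \left(-2424889\right) \left(-881850\right) = 2138388364650$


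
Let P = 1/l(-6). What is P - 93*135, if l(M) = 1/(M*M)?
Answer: -12519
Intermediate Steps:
l(M) = M⁻²
P = 36 (P = 1/((-6)⁻²) = 1/(1/36) = 36)
P - 93*135 = 36 - 93*135 = 36 - 12555 = -12519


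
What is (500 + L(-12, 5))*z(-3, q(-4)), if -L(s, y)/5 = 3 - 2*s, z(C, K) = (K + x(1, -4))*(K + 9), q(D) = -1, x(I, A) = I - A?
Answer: 11680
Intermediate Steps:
z(C, K) = (5 + K)*(9 + K) (z(C, K) = (K + (1 - 1*(-4)))*(K + 9) = (K + (1 + 4))*(9 + K) = (K + 5)*(9 + K) = (5 + K)*(9 + K))
L(s, y) = -15 + 10*s (L(s, y) = -5*(3 - 2*s) = -15 + 10*s)
(500 + L(-12, 5))*z(-3, q(-4)) = (500 + (-15 + 10*(-12)))*(45 + (-1)² + 14*(-1)) = (500 + (-15 - 120))*(45 + 1 - 14) = (500 - 135)*32 = 365*32 = 11680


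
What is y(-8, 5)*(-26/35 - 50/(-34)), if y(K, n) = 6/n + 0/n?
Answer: 2598/2975 ≈ 0.87328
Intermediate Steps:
y(K, n) = 6/n (y(K, n) = 6/n + 0 = 6/n)
y(-8, 5)*(-26/35 - 50/(-34)) = (6/5)*(-26/35 - 50/(-34)) = (6*(⅕))*(-26*1/35 - 50*(-1/34)) = 6*(-26/35 + 25/17)/5 = (6/5)*(433/595) = 2598/2975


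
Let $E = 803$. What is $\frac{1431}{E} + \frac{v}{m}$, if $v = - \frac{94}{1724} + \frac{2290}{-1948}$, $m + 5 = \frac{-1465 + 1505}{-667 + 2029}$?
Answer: $\frac{1157917912551}{570532580035} \approx 2.0295$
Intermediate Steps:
$m = - \frac{3385}{681}$ ($m = -5 + \frac{-1465 + 1505}{-667 + 2029} = -5 + \frac{40}{1362} = -5 + 40 \cdot \frac{1}{1362} = -5 + \frac{20}{681} = - \frac{3385}{681} \approx -4.9706$)
$v = - \frac{258192}{209897}$ ($v = \left(-94\right) \frac{1}{1724} + 2290 \left(- \frac{1}{1948}\right) = - \frac{47}{862} - \frac{1145}{974} = - \frac{258192}{209897} \approx -1.2301$)
$\frac{1431}{E} + \frac{v}{m} = \frac{1431}{803} - \frac{258192}{209897 \left(- \frac{3385}{681}\right)} = 1431 \cdot \frac{1}{803} - - \frac{175828752}{710501345} = \frac{1431}{803} + \frac{175828752}{710501345} = \frac{1157917912551}{570532580035}$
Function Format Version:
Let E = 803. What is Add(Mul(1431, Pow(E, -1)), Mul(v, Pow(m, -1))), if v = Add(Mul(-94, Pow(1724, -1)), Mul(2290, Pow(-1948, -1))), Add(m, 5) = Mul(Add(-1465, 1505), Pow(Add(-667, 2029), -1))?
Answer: Rational(1157917912551, 570532580035) ≈ 2.0295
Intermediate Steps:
m = Rational(-3385, 681) (m = Add(-5, Mul(Add(-1465, 1505), Pow(Add(-667, 2029), -1))) = Add(-5, Mul(40, Pow(1362, -1))) = Add(-5, Mul(40, Rational(1, 1362))) = Add(-5, Rational(20, 681)) = Rational(-3385, 681) ≈ -4.9706)
v = Rational(-258192, 209897) (v = Add(Mul(-94, Rational(1, 1724)), Mul(2290, Rational(-1, 1948))) = Add(Rational(-47, 862), Rational(-1145, 974)) = Rational(-258192, 209897) ≈ -1.2301)
Add(Mul(1431, Pow(E, -1)), Mul(v, Pow(m, -1))) = Add(Mul(1431, Pow(803, -1)), Mul(Rational(-258192, 209897), Pow(Rational(-3385, 681), -1))) = Add(Mul(1431, Rational(1, 803)), Mul(Rational(-258192, 209897), Rational(-681, 3385))) = Add(Rational(1431, 803), Rational(175828752, 710501345)) = Rational(1157917912551, 570532580035)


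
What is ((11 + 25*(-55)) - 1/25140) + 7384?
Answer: 151342799/25140 ≈ 6020.0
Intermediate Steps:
((11 + 25*(-55)) - 1/25140) + 7384 = ((11 - 1375) - 1*1/25140) + 7384 = (-1364 - 1/25140) + 7384 = -34290961/25140 + 7384 = 151342799/25140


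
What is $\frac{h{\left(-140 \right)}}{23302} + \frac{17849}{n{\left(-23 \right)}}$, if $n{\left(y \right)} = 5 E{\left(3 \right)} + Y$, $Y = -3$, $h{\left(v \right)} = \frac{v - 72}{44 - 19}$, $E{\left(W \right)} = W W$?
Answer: $\frac{5198963023}{12233550} \approx 424.98$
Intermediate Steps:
$E{\left(W \right)} = W^{2}$
$h{\left(v \right)} = - \frac{72}{25} + \frac{v}{25}$ ($h{\left(v \right)} = \frac{-72 + v}{25} = \left(-72 + v\right) \frac{1}{25} = - \frac{72}{25} + \frac{v}{25}$)
$n{\left(y \right)} = 42$ ($n{\left(y \right)} = 5 \cdot 3^{2} - 3 = 5 \cdot 9 - 3 = 45 - 3 = 42$)
$\frac{h{\left(-140 \right)}}{23302} + \frac{17849}{n{\left(-23 \right)}} = \frac{- \frac{72}{25} + \frac{1}{25} \left(-140\right)}{23302} + \frac{17849}{42} = \left(- \frac{72}{25} - \frac{28}{5}\right) \frac{1}{23302} + 17849 \cdot \frac{1}{42} = \left(- \frac{212}{25}\right) \frac{1}{23302} + \frac{17849}{42} = - \frac{106}{291275} + \frac{17849}{42} = \frac{5198963023}{12233550}$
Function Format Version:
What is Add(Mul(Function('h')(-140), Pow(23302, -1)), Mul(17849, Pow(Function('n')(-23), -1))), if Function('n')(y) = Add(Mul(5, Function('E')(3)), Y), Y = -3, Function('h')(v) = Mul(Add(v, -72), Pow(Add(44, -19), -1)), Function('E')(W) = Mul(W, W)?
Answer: Rational(5198963023, 12233550) ≈ 424.98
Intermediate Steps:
Function('E')(W) = Pow(W, 2)
Function('h')(v) = Add(Rational(-72, 25), Mul(Rational(1, 25), v)) (Function('h')(v) = Mul(Add(-72, v), Pow(25, -1)) = Mul(Add(-72, v), Rational(1, 25)) = Add(Rational(-72, 25), Mul(Rational(1, 25), v)))
Function('n')(y) = 42 (Function('n')(y) = Add(Mul(5, Pow(3, 2)), -3) = Add(Mul(5, 9), -3) = Add(45, -3) = 42)
Add(Mul(Function('h')(-140), Pow(23302, -1)), Mul(17849, Pow(Function('n')(-23), -1))) = Add(Mul(Add(Rational(-72, 25), Mul(Rational(1, 25), -140)), Pow(23302, -1)), Mul(17849, Pow(42, -1))) = Add(Mul(Add(Rational(-72, 25), Rational(-28, 5)), Rational(1, 23302)), Mul(17849, Rational(1, 42))) = Add(Mul(Rational(-212, 25), Rational(1, 23302)), Rational(17849, 42)) = Add(Rational(-106, 291275), Rational(17849, 42)) = Rational(5198963023, 12233550)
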